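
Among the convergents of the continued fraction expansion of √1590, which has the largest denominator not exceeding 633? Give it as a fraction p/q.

√1590 = [39; 1, 6, 1, 78, …] (period length 4).
Convergents:
  p_0/q_0 = 39/1
  p_1/q_1 = 40/1
  p_2/q_2 = 279/7
  p_3/q_3 = 319/8
  p_4/q_4 = 25161/631
  p_5/q_5 = 25480/639
q_4 = 631 ≤ 633 < 639 = q_5, so the answer is 25161/631.

25161/631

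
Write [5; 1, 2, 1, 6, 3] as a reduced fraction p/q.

488/85

Using pₖ = aₖpₖ₋₁ + pₖ₋₂ and qₖ = aₖqₖ₋₁ + qₖ₋₂:
  k=0: a=5, p=5, q=1
  k=1: a=1, p=6, q=1
  k=2: a=2, p=17, q=3
  k=3: a=1, p=23, q=4
  k=4: a=6, p=155, q=27
  k=5: a=3, p=488, q=85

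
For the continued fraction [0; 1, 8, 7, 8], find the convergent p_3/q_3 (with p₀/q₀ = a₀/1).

Using pₖ = aₖpₖ₋₁ + pₖ₋₂, qₖ = aₖqₖ₋₁ + qₖ₋₂ (with p₋₁=1, p₋₂=0, q₋₁=0, q₋₂=1):
  k=0: a=0, p=0, q=1
  k=1: a=1, p=1, q=1
  k=2: a=8, p=8, q=9
  k=3: a=7, p=57, q=64

57/64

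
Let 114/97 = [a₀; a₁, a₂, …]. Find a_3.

2

114 = 1·97 + 17   →  a_0 = 1
97 = 5·17 + 12   →  a_1 = 5
17 = 1·12 + 5   →  a_2 = 1
12 = 2·5 + 2   →  a_3 = 2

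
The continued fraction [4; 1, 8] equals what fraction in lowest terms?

44/9

Fold from the inside: start with 8/1.
  1 + 1/8 = 9/8
  4 + 8/9 = 44/9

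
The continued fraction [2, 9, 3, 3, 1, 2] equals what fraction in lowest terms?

Fold from the inside: start with 2/1.
  1 + 1/2 = 3/2
  3 + 2/3 = 11/3
  3 + 3/11 = 36/11
  9 + 11/36 = 335/36
  2 + 36/335 = 706/335

706/335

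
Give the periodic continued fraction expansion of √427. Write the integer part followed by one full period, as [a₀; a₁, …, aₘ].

a₀ = ⌊√427⌋ = 20.
With m₀=0, d₀=1 and mₖ₊₁ = dₖaₖ − mₖ, dₖ₊₁ = (n − mₖ₊₁²)/dₖ, aₖ₊₁ = ⌊(a₀+mₖ₊₁)/dₖ₊₁⌋:
  k=1: m=20, d=27, a=1
  k=2: m=7, d=14, a=1
  k=3: m=7, d=27, a=1
  k=4: m=20, d=1, a=40
d=1 and a=2a₀=40 at k=4, so the next step gives (m, d) = (20, 27) again — its k=1 value — and the period has length 4.

[20; 1, 1, 1, 40]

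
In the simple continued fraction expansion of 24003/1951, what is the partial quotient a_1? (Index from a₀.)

3

24003 = 12·1951 + 591   →  a_0 = 12
1951 = 3·591 + 178   →  a_1 = 3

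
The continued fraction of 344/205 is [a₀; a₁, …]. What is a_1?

344 = 1·205 + 139   →  a_0 = 1
205 = 1·139 + 66   →  a_1 = 1

1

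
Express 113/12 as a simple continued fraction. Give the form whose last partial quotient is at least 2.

[9; 2, 2, 2]

113 = 9*12 + 5
12 = 2*5 + 2
5 = 2*2 + 1
2 = 2*1 + 0  (stop)
So 113/12 = [9; 2, 2, 2].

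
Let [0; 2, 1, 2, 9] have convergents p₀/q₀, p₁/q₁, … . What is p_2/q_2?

Using pₖ = aₖpₖ₋₁ + pₖ₋₂, qₖ = aₖqₖ₋₁ + qₖ₋₂ (with p₋₁=1, p₋₂=0, q₋₁=0, q₋₂=1):
  k=0: a=0, p=0, q=1
  k=1: a=2, p=1, q=2
  k=2: a=1, p=1, q=3

1/3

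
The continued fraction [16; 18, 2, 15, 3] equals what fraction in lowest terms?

28191/1756

Fold from the inside: start with 3/1.
  15 + 1/3 = 46/3
  2 + 3/46 = 95/46
  18 + 46/95 = 1756/95
  16 + 95/1756 = 28191/1756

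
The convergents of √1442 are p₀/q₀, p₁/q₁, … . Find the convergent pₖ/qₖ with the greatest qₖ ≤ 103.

√1442 = [37; 1, 36, 1, 74, …] (period length 4).
Convergents:
  p_0/q_0 = 37/1
  p_1/q_1 = 38/1
  p_2/q_2 = 1405/37
  p_3/q_3 = 1443/38
  p_4/q_4 = 108187/2849
q_3 = 38 ≤ 103 < 2849 = q_4, so the answer is 1443/38.

1443/38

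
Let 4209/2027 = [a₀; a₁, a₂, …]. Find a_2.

4209 = 2·2027 + 155   →  a_0 = 2
2027 = 13·155 + 12   →  a_1 = 13
155 = 12·12 + 11   →  a_2 = 12

12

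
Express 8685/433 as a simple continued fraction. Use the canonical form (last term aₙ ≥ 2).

8685 = 20*433 + 25
433 = 17*25 + 8
25 = 3*8 + 1
8 = 8*1 + 0  (stop)
So 8685/433 = [20; 17, 3, 8].

[20; 17, 3, 8]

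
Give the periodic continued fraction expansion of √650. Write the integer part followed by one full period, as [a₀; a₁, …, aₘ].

[25; 2, 50]

a₀ = ⌊√650⌋ = 25.
With m₀=0, d₀=1 and mₖ₊₁ = dₖaₖ − mₖ, dₖ₊₁ = (n − mₖ₊₁²)/dₖ, aₖ₊₁ = ⌊(a₀+mₖ₊₁)/dₖ₊₁⌋:
  k=1: m=25, d=25, a=2
  k=2: m=25, d=1, a=50
d=1 and a=2a₀=50 at k=2, so the next step gives (m, d) = (25, 25) again — its k=1 value — and the period has length 2.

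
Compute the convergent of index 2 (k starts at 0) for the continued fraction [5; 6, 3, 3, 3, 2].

98/19

Using pₖ = aₖpₖ₋₁ + pₖ₋₂, qₖ = aₖqₖ₋₁ + qₖ₋₂ (with p₋₁=1, p₋₂=0, q₋₁=0, q₋₂=1):
  k=0: a=5, p=5, q=1
  k=1: a=6, p=31, q=6
  k=2: a=3, p=98, q=19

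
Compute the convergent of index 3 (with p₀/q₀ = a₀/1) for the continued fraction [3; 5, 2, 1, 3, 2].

Using pₖ = aₖpₖ₋₁ + pₖ₋₂, qₖ = aₖqₖ₋₁ + qₖ₋₂ (with p₋₁=1, p₋₂=0, q₋₁=0, q₋₂=1):
  k=0: a=3, p=3, q=1
  k=1: a=5, p=16, q=5
  k=2: a=2, p=35, q=11
  k=3: a=1, p=51, q=16

51/16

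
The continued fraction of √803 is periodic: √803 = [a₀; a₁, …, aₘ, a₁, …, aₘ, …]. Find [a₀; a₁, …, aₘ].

a₀ = ⌊√803⌋ = 28.
With m₀=0, d₀=1 and mₖ₊₁ = dₖaₖ − mₖ, dₖ₊₁ = (n − mₖ₊₁²)/dₖ, aₖ₊₁ = ⌊(a₀+mₖ₊₁)/dₖ₊₁⌋:
  k=1: m=28, d=19, a=2
  k=2: m=10, d=37, a=1
  k=3: m=27, d=2, a=27
  k=4: m=27, d=37, a=1
  k=5: m=10, d=19, a=2
  k=6: m=28, d=1, a=56
d=1 and a=2a₀=56 at k=6, so the next step gives (m, d) = (28, 19) again — its k=1 value — and the period has length 6.

[28; 2, 1, 27, 1, 2, 56]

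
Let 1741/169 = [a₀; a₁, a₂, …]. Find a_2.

3

1741 = 10·169 + 51   →  a_0 = 10
169 = 3·51 + 16   →  a_1 = 3
51 = 3·16 + 3   →  a_2 = 3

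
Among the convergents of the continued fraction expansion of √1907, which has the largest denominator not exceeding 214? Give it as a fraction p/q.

√1907 = [43; 1, 2, 43, 2, 1, 86, …] (period length 6).
Convergents:
  p_0/q_0 = 43/1
  p_1/q_1 = 44/1
  p_2/q_2 = 131/3
  p_3/q_3 = 5677/130
  p_4/q_4 = 11485/263
q_3 = 130 ≤ 214 < 263 = q_4, so the answer is 5677/130.

5677/130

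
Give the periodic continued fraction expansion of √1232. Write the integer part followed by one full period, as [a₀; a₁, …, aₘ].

[35; 10, 70]

a₀ = ⌊√1232⌋ = 35.
With m₀=0, d₀=1 and mₖ₊₁ = dₖaₖ − mₖ, dₖ₊₁ = (n − mₖ₊₁²)/dₖ, aₖ₊₁ = ⌊(a₀+mₖ₊₁)/dₖ₊₁⌋:
  k=1: m=35, d=7, a=10
  k=2: m=35, d=1, a=70
d=1 and a=2a₀=70 at k=2, so the next step gives (m, d) = (35, 7) again — its k=1 value — and the period has length 2.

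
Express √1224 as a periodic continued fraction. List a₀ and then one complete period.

[34; 1, 68]

a₀ = ⌊√1224⌋ = 34.
With m₀=0, d₀=1 and mₖ₊₁ = dₖaₖ − mₖ, dₖ₊₁ = (n − mₖ₊₁²)/dₖ, aₖ₊₁ = ⌊(a₀+mₖ₊₁)/dₖ₊₁⌋:
  k=1: m=34, d=68, a=1
  k=2: m=34, d=1, a=68
d=1 and a=2a₀=68 at k=2, so the next step gives (m, d) = (34, 68) again — its k=1 value — and the period has length 2.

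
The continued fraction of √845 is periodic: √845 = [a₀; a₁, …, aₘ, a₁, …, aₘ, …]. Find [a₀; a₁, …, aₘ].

a₀ = ⌊√845⌋ = 29.

[29; 14, 1, 1, 14, 58]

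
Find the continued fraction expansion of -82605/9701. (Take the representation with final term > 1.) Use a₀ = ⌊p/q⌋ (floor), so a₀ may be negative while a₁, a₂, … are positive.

[-9; 2, 16, 18, 3, 5]

-82605 = -9·9701 + 4704
9701 = 2·4704 + 293
4704 = 16·293 + 16
293 = 18·16 + 5
16 = 3·5 + 1
5 = 5·1 + 0  (stop)
So -82605/9701 = [-9; 2, 16, 18, 3, 5].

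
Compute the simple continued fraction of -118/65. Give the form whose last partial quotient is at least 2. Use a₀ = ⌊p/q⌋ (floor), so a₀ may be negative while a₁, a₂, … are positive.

[-2; 5, 2, 2, 2]

-118 = -2×65 + 12
65 = 5×12 + 5
12 = 2×5 + 2
5 = 2×2 + 1
2 = 2×1 + 0  (stop)
So -118/65 = [-2; 5, 2, 2, 2].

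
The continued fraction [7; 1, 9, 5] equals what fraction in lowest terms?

403/51

Fold from the inside: start with 5/1.
  9 + 1/5 = 46/5
  1 + 5/46 = 51/46
  7 + 46/51 = 403/51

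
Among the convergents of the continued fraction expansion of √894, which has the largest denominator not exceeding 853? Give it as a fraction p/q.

17910/599

√894 = [29; 1, 8, 1, 58, …] (period length 4).
Convergents:
  p_0/q_0 = 29/1
  p_1/q_1 = 30/1
  p_2/q_2 = 269/9
  p_3/q_3 = 299/10
  p_4/q_4 = 17611/589
  p_5/q_5 = 17910/599
  p_6/q_6 = 160891/5381
q_5 = 599 ≤ 853 < 5381 = q_6, so the answer is 17910/599.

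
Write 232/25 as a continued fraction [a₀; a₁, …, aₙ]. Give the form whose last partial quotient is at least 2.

232 = 9·25 + 7
25 = 3·7 + 4
7 = 1·4 + 3
4 = 1·3 + 1
3 = 3·1 + 0  (stop)
So 232/25 = [9; 3, 1, 1, 3].

[9; 3, 1, 1, 3]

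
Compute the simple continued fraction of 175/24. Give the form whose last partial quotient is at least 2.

175 = 7·24 + 7
24 = 3·7 + 3
7 = 2·3 + 1
3 = 3·1 + 0  (stop)
So 175/24 = [7; 3, 2, 3].

[7; 3, 2, 3]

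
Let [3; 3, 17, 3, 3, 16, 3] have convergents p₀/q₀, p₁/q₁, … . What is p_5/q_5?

28689/8623

Using pₖ = aₖpₖ₋₁ + pₖ₋₂, qₖ = aₖqₖ₋₁ + qₖ₋₂ (with p₋₁=1, p₋₂=0, q₋₁=0, q₋₂=1):
  k=0: a=3, p=3, q=1
  k=1: a=3, p=10, q=3
  k=2: a=17, p=173, q=52
  k=3: a=3, p=529, q=159
  k=4: a=3, p=1760, q=529
  k=5: a=16, p=28689, q=8623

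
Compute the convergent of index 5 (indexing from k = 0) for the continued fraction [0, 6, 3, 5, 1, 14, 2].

Using pₖ = aₖpₖ₋₁ + pₖ₋₂, qₖ = aₖqₖ₋₁ + qₖ₋₂ (with p₋₁=1, p₋₂=0, q₋₁=0, q₋₂=1):
  k=0: a=0, p=0, q=1
  k=1: a=6, p=1, q=6
  k=2: a=3, p=3, q=19
  k=3: a=5, p=16, q=101
  k=4: a=1, p=19, q=120
  k=5: a=14, p=282, q=1781

282/1781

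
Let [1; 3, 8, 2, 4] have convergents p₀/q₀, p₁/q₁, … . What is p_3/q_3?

Using pₖ = aₖpₖ₋₁ + pₖ₋₂, qₖ = aₖqₖ₋₁ + qₖ₋₂ (with p₋₁=1, p₋₂=0, q₋₁=0, q₋₂=1):
  k=0: a=1, p=1, q=1
  k=1: a=3, p=4, q=3
  k=2: a=8, p=33, q=25
  k=3: a=2, p=70, q=53

70/53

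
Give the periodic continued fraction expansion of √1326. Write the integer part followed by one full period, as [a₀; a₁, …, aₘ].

[36; 2, 2, 2, 2, 2, 72]

a₀ = ⌊√1326⌋ = 36.
With m₀=0, d₀=1 and mₖ₊₁ = dₖaₖ − mₖ, dₖ₊₁ = (n − mₖ₊₁²)/dₖ, aₖ₊₁ = ⌊(a₀+mₖ₊₁)/dₖ₊₁⌋:
  k=1: m=36, d=30, a=2
  k=2: m=24, d=25, a=2
  k=3: m=26, d=26, a=2
  k=4: m=26, d=25, a=2
  k=5: m=24, d=30, a=2
  k=6: m=36, d=1, a=72
d=1 and a=2a₀=72 at k=6, so the next step gives (m, d) = (36, 30) again — its k=1 value — and the period has length 6.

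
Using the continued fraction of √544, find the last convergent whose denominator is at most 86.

793/34

√544 = [23; 3, 11, 3, 46, …] (period length 4).
Convergents:
  p_0/q_0 = 23/1
  p_1/q_1 = 70/3
  p_2/q_2 = 793/34
  p_3/q_3 = 2449/105
q_2 = 34 ≤ 86 < 105 = q_3, so the answer is 793/34.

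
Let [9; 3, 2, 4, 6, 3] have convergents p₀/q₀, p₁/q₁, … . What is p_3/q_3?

288/31

Using pₖ = aₖpₖ₋₁ + pₖ₋₂, qₖ = aₖqₖ₋₁ + qₖ₋₂ (with p₋₁=1, p₋₂=0, q₋₁=0, q₋₂=1):
  k=0: a=9, p=9, q=1
  k=1: a=3, p=28, q=3
  k=2: a=2, p=65, q=7
  k=3: a=4, p=288, q=31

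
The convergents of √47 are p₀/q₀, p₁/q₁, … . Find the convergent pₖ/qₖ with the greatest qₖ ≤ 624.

3942/575

√47 = [6; 1, 5, 1, 12, …] (period length 4).
Convergents:
  p_0/q_0 = 6/1
  p_1/q_1 = 7/1
  p_2/q_2 = 41/6
  p_3/q_3 = 48/7
  p_4/q_4 = 617/90
  p_5/q_5 = 665/97
  p_6/q_6 = 3942/575
  p_7/q_7 = 4607/672
q_6 = 575 ≤ 624 < 672 = q_7, so the answer is 3942/575.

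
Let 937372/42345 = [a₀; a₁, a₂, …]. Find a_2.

937372 = 22·42345 + 5782   →  a_0 = 22
42345 = 7·5782 + 1871   →  a_1 = 7
5782 = 3·1871 + 169   →  a_2 = 3

3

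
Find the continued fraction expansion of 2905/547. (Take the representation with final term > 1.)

[5; 3, 4, 1, 1, 2, 7]

2905 = 5*547 + 170
547 = 3*170 + 37
170 = 4*37 + 22
37 = 1*22 + 15
22 = 1*15 + 7
15 = 2*7 + 1
7 = 7*1 + 0  (stop)
So 2905/547 = [5; 3, 4, 1, 1, 2, 7].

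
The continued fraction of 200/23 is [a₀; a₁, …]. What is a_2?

200 = 8·23 + 16   →  a_0 = 8
23 = 1·16 + 7   →  a_1 = 1
16 = 2·7 + 2   →  a_2 = 2

2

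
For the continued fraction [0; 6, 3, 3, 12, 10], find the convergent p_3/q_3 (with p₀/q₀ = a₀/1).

Using pₖ = aₖpₖ₋₁ + pₖ₋₂, qₖ = aₖqₖ₋₁ + qₖ₋₂ (with p₋₁=1, p₋₂=0, q₋₁=0, q₋₂=1):
  k=0: a=0, p=0, q=1
  k=1: a=6, p=1, q=6
  k=2: a=3, p=3, q=19
  k=3: a=3, p=10, q=63

10/63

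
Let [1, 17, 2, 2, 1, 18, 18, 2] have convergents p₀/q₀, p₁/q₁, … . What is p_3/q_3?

Using pₖ = aₖpₖ₋₁ + pₖ₋₂, qₖ = aₖqₖ₋₁ + qₖ₋₂ (with p₋₁=1, p₋₂=0, q₋₁=0, q₋₂=1):
  k=0: a=1, p=1, q=1
  k=1: a=17, p=18, q=17
  k=2: a=2, p=37, q=35
  k=3: a=2, p=92, q=87

92/87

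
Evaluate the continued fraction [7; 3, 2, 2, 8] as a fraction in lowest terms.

Using pₖ = aₖpₖ₋₁ + pₖ₋₂ and qₖ = aₖqₖ₋₁ + qₖ₋₂:
  k=0: a=7, p=7, q=1
  k=1: a=3, p=22, q=3
  k=2: a=2, p=51, q=7
  k=3: a=2, p=124, q=17
  k=4: a=8, p=1043, q=143

1043/143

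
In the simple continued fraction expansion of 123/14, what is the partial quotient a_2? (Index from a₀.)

3

123 = 8·14 + 11   →  a_0 = 8
14 = 1·11 + 3   →  a_1 = 1
11 = 3·3 + 2   →  a_2 = 3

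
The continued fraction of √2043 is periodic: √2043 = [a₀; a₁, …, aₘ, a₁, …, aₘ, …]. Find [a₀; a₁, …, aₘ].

a₀ = ⌊√2043⌋ = 45.

[45; 5, 90]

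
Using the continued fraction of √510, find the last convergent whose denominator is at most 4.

45/2

√510 = [22; 1, 1, 2, 1, 1, 44, …] (period length 6).
Convergents:
  p_0/q_0 = 22/1
  p_1/q_1 = 23/1
  p_2/q_2 = 45/2
  p_3/q_3 = 113/5
q_2 = 2 ≤ 4 < 5 = q_3, so the answer is 45/2.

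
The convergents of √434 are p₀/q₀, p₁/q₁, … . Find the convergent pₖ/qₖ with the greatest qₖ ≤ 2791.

√434 = [20; 1, 4, 1, 40, …] (period length 4).
Convergents:
  p_0/q_0 = 20/1
  p_1/q_1 = 21/1
  p_2/q_2 = 104/5
  p_3/q_3 = 125/6
  p_4/q_4 = 5104/245
  p_5/q_5 = 5229/251
  p_6/q_6 = 26020/1249
  p_7/q_7 = 31249/1500
  p_8/q_8 = 1275980/61249
q_7 = 1500 ≤ 2791 < 61249 = q_8, so the answer is 31249/1500.

31249/1500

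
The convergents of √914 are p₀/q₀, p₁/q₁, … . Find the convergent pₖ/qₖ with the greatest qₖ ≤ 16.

√914 = [30; 4, 3, 3, 4, 60, …] (period length 5).
Convergents:
  p_0/q_0 = 30/1
  p_1/q_1 = 121/4
  p_2/q_2 = 393/13
  p_3/q_3 = 1300/43
q_2 = 13 ≤ 16 < 43 = q_3, so the answer is 393/13.

393/13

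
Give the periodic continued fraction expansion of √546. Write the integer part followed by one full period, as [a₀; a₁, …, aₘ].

[23; 2, 1, 2, 1, 2, 46]

a₀ = ⌊√546⌋ = 23.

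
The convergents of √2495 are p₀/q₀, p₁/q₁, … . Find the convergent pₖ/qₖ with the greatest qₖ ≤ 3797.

√2495 = [49; 1, 18, 1, 98, …] (period length 4).
Convergents:
  p_0/q_0 = 49/1
  p_1/q_1 = 50/1
  p_2/q_2 = 949/19
  p_3/q_3 = 999/20
  p_4/q_4 = 98851/1979
  p_5/q_5 = 99850/1999
  p_6/q_6 = 1896151/37961
q_5 = 1999 ≤ 3797 < 37961 = q_6, so the answer is 99850/1999.

99850/1999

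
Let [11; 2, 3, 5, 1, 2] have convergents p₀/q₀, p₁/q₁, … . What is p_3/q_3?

423/37

Using pₖ = aₖpₖ₋₁ + pₖ₋₂, qₖ = aₖqₖ₋₁ + qₖ₋₂ (with p₋₁=1, p₋₂=0, q₋₁=0, q₋₂=1):
  k=0: a=11, p=11, q=1
  k=1: a=2, p=23, q=2
  k=2: a=3, p=80, q=7
  k=3: a=5, p=423, q=37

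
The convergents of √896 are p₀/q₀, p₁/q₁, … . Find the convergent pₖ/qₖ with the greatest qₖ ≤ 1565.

26910/899

√896 = [29; 1, 13, 1, 58, …] (period length 4).
Convergents:
  p_0/q_0 = 29/1
  p_1/q_1 = 30/1
  p_2/q_2 = 419/14
  p_3/q_3 = 449/15
  p_4/q_4 = 26461/884
  p_5/q_5 = 26910/899
  p_6/q_6 = 376291/12571
q_5 = 899 ≤ 1565 < 12571 = q_6, so the answer is 26910/899.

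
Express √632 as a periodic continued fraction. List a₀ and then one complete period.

[25; 7, 6, 7, 50]

a₀ = ⌊√632⌋ = 25.
With m₀=0, d₀=1 and mₖ₊₁ = dₖaₖ − mₖ, dₖ₊₁ = (n − mₖ₊₁²)/dₖ, aₖ₊₁ = ⌊(a₀+mₖ₊₁)/dₖ₊₁⌋:
  k=1: m=25, d=7, a=7
  k=2: m=24, d=8, a=6
  k=3: m=24, d=7, a=7
  k=4: m=25, d=1, a=50
d=1 and a=2a₀=50 at k=4, so the next step gives (m, d) = (25, 7) again — its k=1 value — and the period has length 4.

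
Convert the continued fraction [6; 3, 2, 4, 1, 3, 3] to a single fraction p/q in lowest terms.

2975/473

Using pₖ = aₖpₖ₋₁ + pₖ₋₂ and qₖ = aₖqₖ₋₁ + qₖ₋₂:
  k=0: a=6, p=6, q=1
  k=1: a=3, p=19, q=3
  k=2: a=2, p=44, q=7
  k=3: a=4, p=195, q=31
  k=4: a=1, p=239, q=38
  k=5: a=3, p=912, q=145
  k=6: a=3, p=2975, q=473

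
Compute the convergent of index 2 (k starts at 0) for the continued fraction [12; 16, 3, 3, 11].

591/49

Using pₖ = aₖpₖ₋₁ + pₖ₋₂, qₖ = aₖqₖ₋₁ + qₖ₋₂ (with p₋₁=1, p₋₂=0, q₋₁=0, q₋₂=1):
  k=0: a=12, p=12, q=1
  k=1: a=16, p=193, q=16
  k=2: a=3, p=591, q=49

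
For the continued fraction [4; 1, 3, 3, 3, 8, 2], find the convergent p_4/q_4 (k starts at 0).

Using pₖ = aₖpₖ₋₁ + pₖ₋₂, qₖ = aₖqₖ₋₁ + qₖ₋₂ (with p₋₁=1, p₋₂=0, q₋₁=0, q₋₂=1):
  k=0: a=4, p=4, q=1
  k=1: a=1, p=5, q=1
  k=2: a=3, p=19, q=4
  k=3: a=3, p=62, q=13
  k=4: a=3, p=205, q=43

205/43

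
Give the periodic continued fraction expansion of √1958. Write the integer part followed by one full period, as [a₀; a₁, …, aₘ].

a₀ = ⌊√1958⌋ = 44.
With m₀=0, d₀=1 and mₖ₊₁ = dₖaₖ − mₖ, dₖ₊₁ = (n − mₖ₊₁²)/dₖ, aₖ₊₁ = ⌊(a₀+mₖ₊₁)/dₖ₊₁⌋:
  k=1: m=44, d=22, a=4
  k=2: m=44, d=1, a=88
d=1 and a=2a₀=88 at k=2, so the next step gives (m, d) = (44, 22) again — its k=1 value — and the period has length 2.

[44; 4, 88]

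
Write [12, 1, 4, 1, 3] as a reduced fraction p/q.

295/23

Using pₖ = aₖpₖ₋₁ + pₖ₋₂ and qₖ = aₖqₖ₋₁ + qₖ₋₂:
  k=0: a=12, p=12, q=1
  k=1: a=1, p=13, q=1
  k=2: a=4, p=64, q=5
  k=3: a=1, p=77, q=6
  k=4: a=3, p=295, q=23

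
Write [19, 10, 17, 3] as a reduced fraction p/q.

9989/523

Fold from the inside: start with 3/1.
  17 + 1/3 = 52/3
  10 + 3/52 = 523/52
  19 + 52/523 = 9989/523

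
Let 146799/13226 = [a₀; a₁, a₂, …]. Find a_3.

1

146799 = 11·13226 + 1313   →  a_0 = 11
13226 = 10·1313 + 96   →  a_1 = 10
1313 = 13·96 + 65   →  a_2 = 13
96 = 1·65 + 31   →  a_3 = 1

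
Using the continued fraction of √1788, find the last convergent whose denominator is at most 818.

12474/295

√1788 = [42; 3, 1, 1, 20, 1, 1, 3, 84, …] (period length 8).
Convergents:
  p_0/q_0 = 42/1
  p_1/q_1 = 127/3
  p_2/q_2 = 169/4
  p_3/q_3 = 296/7
  p_4/q_4 = 6089/144
  p_5/q_5 = 6385/151
  p_6/q_6 = 12474/295
  p_7/q_7 = 43807/1036
q_6 = 295 ≤ 818 < 1036 = q_7, so the answer is 12474/295.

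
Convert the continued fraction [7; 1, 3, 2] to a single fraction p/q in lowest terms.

70/9

Using pₖ = aₖpₖ₋₁ + pₖ₋₂ and qₖ = aₖqₖ₋₁ + qₖ₋₂:
  k=0: a=7, p=7, q=1
  k=1: a=1, p=8, q=1
  k=2: a=3, p=31, q=4
  k=3: a=2, p=70, q=9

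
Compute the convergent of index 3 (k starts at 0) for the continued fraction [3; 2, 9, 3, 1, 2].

Using pₖ = aₖpₖ₋₁ + pₖ₋₂, qₖ = aₖqₖ₋₁ + qₖ₋₂ (with p₋₁=1, p₋₂=0, q₋₁=0, q₋₂=1):
  k=0: a=3, p=3, q=1
  k=1: a=2, p=7, q=2
  k=2: a=9, p=66, q=19
  k=3: a=3, p=205, q=59

205/59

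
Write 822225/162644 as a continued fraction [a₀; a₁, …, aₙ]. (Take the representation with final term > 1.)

[5; 18, 16, 3, 1, 13, 10]

822225 = 5×162644 + 9005
162644 = 18×9005 + 554
9005 = 16×554 + 141
554 = 3×141 + 131
141 = 1×131 + 10
131 = 13×10 + 1
10 = 10×1 + 0  (stop)
So 822225/162644 = [5; 18, 16, 3, 1, 13, 10].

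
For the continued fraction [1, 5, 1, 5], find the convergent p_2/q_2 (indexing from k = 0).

Using pₖ = aₖpₖ₋₁ + pₖ₋₂, qₖ = aₖqₖ₋₁ + qₖ₋₂ (with p₋₁=1, p₋₂=0, q₋₁=0, q₋₂=1):
  k=0: a=1, p=1, q=1
  k=1: a=5, p=6, q=5
  k=2: a=1, p=7, q=6

7/6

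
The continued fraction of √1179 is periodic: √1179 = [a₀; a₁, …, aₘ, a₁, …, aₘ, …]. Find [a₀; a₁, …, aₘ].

[34; 2, 1, 33, 1, 2, 68]

a₀ = ⌊√1179⌋ = 34.
With m₀=0, d₀=1 and mₖ₊₁ = dₖaₖ − mₖ, dₖ₊₁ = (n − mₖ₊₁²)/dₖ, aₖ₊₁ = ⌊(a₀+mₖ₊₁)/dₖ₊₁⌋:
  k=1: m=34, d=23, a=2
  k=2: m=12, d=45, a=1
  k=3: m=33, d=2, a=33
  k=4: m=33, d=45, a=1
  k=5: m=12, d=23, a=2
  k=6: m=34, d=1, a=68
d=1 and a=2a₀=68 at k=6, so the next step gives (m, d) = (34, 23) again — its k=1 value — and the period has length 6.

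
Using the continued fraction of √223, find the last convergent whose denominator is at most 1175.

√223 = [14; 1, 13, 1, 28, …] (period length 4).
Convergents:
  p_0/q_0 = 14/1
  p_1/q_1 = 15/1
  p_2/q_2 = 209/14
  p_3/q_3 = 224/15
  p_4/q_4 = 6481/434
  p_5/q_5 = 6705/449
  p_6/q_6 = 93646/6271
q_5 = 449 ≤ 1175 < 6271 = q_6, so the answer is 6705/449.

6705/449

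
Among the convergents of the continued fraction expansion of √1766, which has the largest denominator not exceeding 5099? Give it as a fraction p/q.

148302/3529

√1766 = [42; 42, 84, …] (period length 2).
Convergents:
  p_0/q_0 = 42/1
  p_1/q_1 = 1765/42
  p_2/q_2 = 148302/3529
  p_3/q_3 = 6230449/148260
q_2 = 3529 ≤ 5099 < 148260 = q_3, so the answer is 148302/3529.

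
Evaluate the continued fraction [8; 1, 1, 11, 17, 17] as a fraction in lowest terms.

Fold from the inside: start with 17/1.
  17 + 1/17 = 290/17
  11 + 17/290 = 3207/290
  1 + 290/3207 = 3497/3207
  1 + 3207/3497 = 6704/3497
  8 + 3497/6704 = 57129/6704

57129/6704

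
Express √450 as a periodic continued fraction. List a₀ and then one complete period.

a₀ = ⌊√450⌋ = 21.
With m₀=0, d₀=1 and mₖ₊₁ = dₖaₖ − mₖ, dₖ₊₁ = (n − mₖ₊₁²)/dₖ, aₖ₊₁ = ⌊(a₀+mₖ₊₁)/dₖ₊₁⌋:
  k=1: m=21, d=9, a=4
  k=2: m=15, d=25, a=1
  k=3: m=10, d=14, a=2
  k=4: m=18, d=9, a=4
  k=5: m=18, d=14, a=2
  k=6: m=10, d=25, a=1
  k=7: m=15, d=9, a=4
  k=8: m=21, d=1, a=42
d=1 and a=2a₀=42 at k=8, so the next step gives (m, d) = (21, 9) again — its k=1 value — and the period has length 8.

[21; 4, 1, 2, 4, 2, 1, 4, 42]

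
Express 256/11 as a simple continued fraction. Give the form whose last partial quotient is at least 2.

256 = 23·11 + 3
11 = 3·3 + 2
3 = 1·2 + 1
2 = 2·1 + 0  (stop)
So 256/11 = [23; 3, 1, 2].

[23; 3, 1, 2]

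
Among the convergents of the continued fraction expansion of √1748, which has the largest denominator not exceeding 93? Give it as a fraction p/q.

3721/89

√1748 = [41; 1, 4, 4, 4, 1, 82, …] (period length 6).
Convergents:
  p_0/q_0 = 41/1
  p_1/q_1 = 42/1
  p_2/q_2 = 209/5
  p_3/q_3 = 878/21
  p_4/q_4 = 3721/89
  p_5/q_5 = 4599/110
q_4 = 89 ≤ 93 < 110 = q_5, so the answer is 3721/89.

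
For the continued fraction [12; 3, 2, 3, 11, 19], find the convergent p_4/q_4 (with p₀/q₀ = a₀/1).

3331/271

Using pₖ = aₖpₖ₋₁ + pₖ₋₂, qₖ = aₖqₖ₋₁ + qₖ₋₂ (with p₋₁=1, p₋₂=0, q₋₁=0, q₋₂=1):
  k=0: a=12, p=12, q=1
  k=1: a=3, p=37, q=3
  k=2: a=2, p=86, q=7
  k=3: a=3, p=295, q=24
  k=4: a=11, p=3331, q=271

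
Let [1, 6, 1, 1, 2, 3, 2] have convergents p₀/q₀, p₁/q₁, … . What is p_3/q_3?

Using pₖ = aₖpₖ₋₁ + pₖ₋₂, qₖ = aₖqₖ₋₁ + qₖ₋₂ (with p₋₁=1, p₋₂=0, q₋₁=0, q₋₂=1):
  k=0: a=1, p=1, q=1
  k=1: a=6, p=7, q=6
  k=2: a=1, p=8, q=7
  k=3: a=1, p=15, q=13

15/13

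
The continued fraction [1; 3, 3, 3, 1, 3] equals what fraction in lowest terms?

211/162

Fold from the inside: start with 3/1.
  1 + 1/3 = 4/3
  3 + 3/4 = 15/4
  3 + 4/15 = 49/15
  3 + 15/49 = 162/49
  1 + 49/162 = 211/162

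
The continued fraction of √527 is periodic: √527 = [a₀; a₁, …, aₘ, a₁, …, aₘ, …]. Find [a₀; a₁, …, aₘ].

[22; 1, 21, 1, 44]

a₀ = ⌊√527⌋ = 22.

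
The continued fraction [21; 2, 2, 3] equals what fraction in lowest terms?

364/17

Using pₖ = aₖpₖ₋₁ + pₖ₋₂ and qₖ = aₖqₖ₋₁ + qₖ₋₂:
  k=0: a=21, p=21, q=1
  k=1: a=2, p=43, q=2
  k=2: a=2, p=107, q=5
  k=3: a=3, p=364, q=17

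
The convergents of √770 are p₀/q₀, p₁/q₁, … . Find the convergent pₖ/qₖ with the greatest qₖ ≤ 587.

6188/223

√770 = [27; 1, 2, 1, 54, …] (period length 4).
Convergents:
  p_0/q_0 = 27/1
  p_1/q_1 = 28/1
  p_2/q_2 = 83/3
  p_3/q_3 = 111/4
  p_4/q_4 = 6077/219
  p_5/q_5 = 6188/223
  p_6/q_6 = 18453/665
q_5 = 223 ≤ 587 < 665 = q_6, so the answer is 6188/223.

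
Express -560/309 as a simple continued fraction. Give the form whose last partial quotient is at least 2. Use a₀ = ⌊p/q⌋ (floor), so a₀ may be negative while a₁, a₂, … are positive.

-560 = -2*309 + 58
309 = 5*58 + 19
58 = 3*19 + 1
19 = 19*1 + 0  (stop)
So -560/309 = [-2; 5, 3, 19].

[-2; 5, 3, 19]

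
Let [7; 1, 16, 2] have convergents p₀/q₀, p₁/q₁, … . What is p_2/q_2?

135/17

Using pₖ = aₖpₖ₋₁ + pₖ₋₂, qₖ = aₖqₖ₋₁ + qₖ₋₂ (with p₋₁=1, p₋₂=0, q₋₁=0, q₋₂=1):
  k=0: a=7, p=7, q=1
  k=1: a=1, p=8, q=1
  k=2: a=16, p=135, q=17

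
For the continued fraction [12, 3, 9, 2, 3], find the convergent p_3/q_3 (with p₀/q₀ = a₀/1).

727/59

Using pₖ = aₖpₖ₋₁ + pₖ₋₂, qₖ = aₖqₖ₋₁ + qₖ₋₂ (with p₋₁=1, p₋₂=0, q₋₁=0, q₋₂=1):
  k=0: a=12, p=12, q=1
  k=1: a=3, p=37, q=3
  k=2: a=9, p=345, q=28
  k=3: a=2, p=727, q=59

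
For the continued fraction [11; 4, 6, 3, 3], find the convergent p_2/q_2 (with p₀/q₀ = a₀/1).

Using pₖ = aₖpₖ₋₁ + pₖ₋₂, qₖ = aₖqₖ₋₁ + qₖ₋₂ (with p₋₁=1, p₋₂=0, q₋₁=0, q₋₂=1):
  k=0: a=11, p=11, q=1
  k=1: a=4, p=45, q=4
  k=2: a=6, p=281, q=25

281/25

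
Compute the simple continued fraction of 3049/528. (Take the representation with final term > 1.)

3049 = 5×528 + 409
528 = 1×409 + 119
409 = 3×119 + 52
119 = 2×52 + 15
52 = 3×15 + 7
15 = 2×7 + 1
7 = 7×1 + 0  (stop)
So 3049/528 = [5; 1, 3, 2, 3, 2, 7].

[5; 1, 3, 2, 3, 2, 7]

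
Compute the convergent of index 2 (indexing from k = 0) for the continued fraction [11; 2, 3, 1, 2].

Using pₖ = aₖpₖ₋₁ + pₖ₋₂, qₖ = aₖqₖ₋₁ + qₖ₋₂ (with p₋₁=1, p₋₂=0, q₋₁=0, q₋₂=1):
  k=0: a=11, p=11, q=1
  k=1: a=2, p=23, q=2
  k=2: a=3, p=80, q=7

80/7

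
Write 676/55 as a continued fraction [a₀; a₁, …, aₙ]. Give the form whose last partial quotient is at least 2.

676 = 12*55 + 16
55 = 3*16 + 7
16 = 2*7 + 2
7 = 3*2 + 1
2 = 2*1 + 0  (stop)
So 676/55 = [12; 3, 2, 3, 2].

[12; 3, 2, 3, 2]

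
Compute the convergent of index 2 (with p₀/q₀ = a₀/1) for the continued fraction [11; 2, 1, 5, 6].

Using pₖ = aₖpₖ₋₁ + pₖ₋₂, qₖ = aₖqₖ₋₁ + qₖ₋₂ (with p₋₁=1, p₋₂=0, q₋₁=0, q₋₂=1):
  k=0: a=11, p=11, q=1
  k=1: a=2, p=23, q=2
  k=2: a=1, p=34, q=3

34/3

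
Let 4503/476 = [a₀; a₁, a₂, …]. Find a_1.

4503 = 9·476 + 219   →  a_0 = 9
476 = 2·219 + 38   →  a_1 = 2

2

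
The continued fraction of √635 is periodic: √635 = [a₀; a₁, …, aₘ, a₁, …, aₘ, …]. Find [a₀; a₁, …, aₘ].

a₀ = ⌊√635⌋ = 25.
With m₀=0, d₀=1 and mₖ₊₁ = dₖaₖ − mₖ, dₖ₊₁ = (n − mₖ₊₁²)/dₖ, aₖ₊₁ = ⌊(a₀+mₖ₊₁)/dₖ₊₁⌋:
  k=1: m=25, d=10, a=5
  k=2: m=25, d=1, a=50
d=1 and a=2a₀=50 at k=2, so the next step gives (m, d) = (25, 10) again — its k=1 value — and the period has length 2.

[25; 5, 50]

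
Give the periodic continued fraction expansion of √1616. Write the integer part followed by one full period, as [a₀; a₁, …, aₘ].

[40; 5, 80]

a₀ = ⌊√1616⌋ = 40.
With m₀=0, d₀=1 and mₖ₊₁ = dₖaₖ − mₖ, dₖ₊₁ = (n − mₖ₊₁²)/dₖ, aₖ₊₁ = ⌊(a₀+mₖ₊₁)/dₖ₊₁⌋:
  k=1: m=40, d=16, a=5
  k=2: m=40, d=1, a=80
d=1 and a=2a₀=80 at k=2, so the next step gives (m, d) = (40, 16) again — its k=1 value — and the period has length 2.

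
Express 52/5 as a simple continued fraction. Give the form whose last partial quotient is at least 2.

[10; 2, 2]

52 = 10×5 + 2
5 = 2×2 + 1
2 = 2×1 + 0  (stop)
So 52/5 = [10; 2, 2].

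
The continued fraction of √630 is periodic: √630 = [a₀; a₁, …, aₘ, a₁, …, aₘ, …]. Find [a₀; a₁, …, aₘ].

a₀ = ⌊√630⌋ = 25.
With m₀=0, d₀=1 and mₖ₊₁ = dₖaₖ − mₖ, dₖ₊₁ = (n − mₖ₊₁²)/dₖ, aₖ₊₁ = ⌊(a₀+mₖ₊₁)/dₖ₊₁⌋:
  k=1: m=25, d=5, a=10
  k=2: m=25, d=1, a=50
d=1 and a=2a₀=50 at k=2, so the next step gives (m, d) = (25, 5) again — its k=1 value — and the period has length 2.

[25; 10, 50]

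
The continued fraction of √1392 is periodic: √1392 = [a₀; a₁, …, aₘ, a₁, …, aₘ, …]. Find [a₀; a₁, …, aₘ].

[37; 3, 4, 3, 74]

a₀ = ⌊√1392⌋ = 37.
With m₀=0, d₀=1 and mₖ₊₁ = dₖaₖ − mₖ, dₖ₊₁ = (n − mₖ₊₁²)/dₖ, aₖ₊₁ = ⌊(a₀+mₖ₊₁)/dₖ₊₁⌋:
  k=1: m=37, d=23, a=3
  k=2: m=32, d=16, a=4
  k=3: m=32, d=23, a=3
  k=4: m=37, d=1, a=74
d=1 and a=2a₀=74 at k=4, so the next step gives (m, d) = (37, 23) again — its k=1 value — and the period has length 4.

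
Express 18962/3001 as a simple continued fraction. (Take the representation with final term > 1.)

[6; 3, 7, 5, 3, 8]

18962 = 6×3001 + 956
3001 = 3×956 + 133
956 = 7×133 + 25
133 = 5×25 + 8
25 = 3×8 + 1
8 = 8×1 + 0  (stop)
So 18962/3001 = [6; 3, 7, 5, 3, 8].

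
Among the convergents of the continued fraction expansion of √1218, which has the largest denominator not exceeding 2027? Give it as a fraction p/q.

24395/699

√1218 = [34; 1, 8, 1, 68, …] (period length 4).
Convergents:
  p_0/q_0 = 34/1
  p_1/q_1 = 35/1
  p_2/q_2 = 314/9
  p_3/q_3 = 349/10
  p_4/q_4 = 24046/689
  p_5/q_5 = 24395/699
  p_6/q_6 = 219206/6281
q_5 = 699 ≤ 2027 < 6281 = q_6, so the answer is 24395/699.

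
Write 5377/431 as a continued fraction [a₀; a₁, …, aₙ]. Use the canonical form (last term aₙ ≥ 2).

[12; 2, 9, 1, 3, 5]

5377 = 12·431 + 205
431 = 2·205 + 21
205 = 9·21 + 16
21 = 1·16 + 5
16 = 3·5 + 1
5 = 5·1 + 0  (stop)
So 5377/431 = [12; 2, 9, 1, 3, 5].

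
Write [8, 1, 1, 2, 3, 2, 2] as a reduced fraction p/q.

816/95

Fold from the inside: start with 2/1.
  2 + 1/2 = 5/2
  3 + 2/5 = 17/5
  2 + 5/17 = 39/17
  1 + 17/39 = 56/39
  1 + 39/56 = 95/56
  8 + 56/95 = 816/95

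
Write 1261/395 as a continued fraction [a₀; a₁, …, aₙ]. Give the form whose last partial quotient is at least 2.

1261 = 3×395 + 76
395 = 5×76 + 15
76 = 5×15 + 1
15 = 15×1 + 0  (stop)
So 1261/395 = [3; 5, 5, 15].

[3; 5, 5, 15]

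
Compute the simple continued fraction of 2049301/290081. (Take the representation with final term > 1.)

2049301 = 7·290081 + 18734
290081 = 15·18734 + 9071
18734 = 2·9071 + 592
9071 = 15·592 + 191
592 = 3·191 + 19
191 = 10·19 + 1
19 = 19·1 + 0  (stop)
So 2049301/290081 = [7; 15, 2, 15, 3, 10, 19].

[7; 15, 2, 15, 3, 10, 19]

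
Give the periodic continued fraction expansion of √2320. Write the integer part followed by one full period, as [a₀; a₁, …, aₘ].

a₀ = ⌊√2320⌋ = 48.
With m₀=0, d₀=1 and mₖ₊₁ = dₖaₖ − mₖ, dₖ₊₁ = (n − mₖ₊₁²)/dₖ, aₖ₊₁ = ⌊(a₀+mₖ₊₁)/dₖ₊₁⌋:
  k=1: m=48, d=16, a=6
  k=2: m=48, d=1, a=96
d=1 and a=2a₀=96 at k=2, so the next step gives (m, d) = (48, 16) again — its k=1 value — and the period has length 2.

[48; 6, 96]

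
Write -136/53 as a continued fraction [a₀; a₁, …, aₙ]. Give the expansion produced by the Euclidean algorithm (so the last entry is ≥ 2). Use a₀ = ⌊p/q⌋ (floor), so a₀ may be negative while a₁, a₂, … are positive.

[-3; 2, 3, 3, 2]

-136 = -3*53 + 23
53 = 2*23 + 7
23 = 3*7 + 2
7 = 3*2 + 1
2 = 2*1 + 0  (stop)
So -136/53 = [-3; 2, 3, 3, 2].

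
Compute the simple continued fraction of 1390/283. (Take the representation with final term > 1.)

[4; 1, 10, 3, 8]

1390 = 4×283 + 258
283 = 1×258 + 25
258 = 10×25 + 8
25 = 3×8 + 1
8 = 8×1 + 0  (stop)
So 1390/283 = [4; 1, 10, 3, 8].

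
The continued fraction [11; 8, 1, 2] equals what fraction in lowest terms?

Fold from the inside: start with 2/1.
  1 + 1/2 = 3/2
  8 + 2/3 = 26/3
  11 + 3/26 = 289/26

289/26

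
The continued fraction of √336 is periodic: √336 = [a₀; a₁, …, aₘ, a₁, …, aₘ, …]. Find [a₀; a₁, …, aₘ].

[18; 3, 36]

a₀ = ⌊√336⌋ = 18.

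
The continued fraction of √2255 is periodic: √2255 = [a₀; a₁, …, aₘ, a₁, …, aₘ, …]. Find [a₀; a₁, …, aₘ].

a₀ = ⌊√2255⌋ = 47.
With m₀=0, d₀=1 and mₖ₊₁ = dₖaₖ − mₖ, dₖ₊₁ = (n − mₖ₊₁²)/dₖ, aₖ₊₁ = ⌊(a₀+mₖ₊₁)/dₖ₊₁⌋:
  k=1: m=47, d=46, a=2
  k=2: m=45, d=5, a=18
  k=3: m=45, d=46, a=2
  k=4: m=47, d=1, a=94
d=1 and a=2a₀=94 at k=4, so the next step gives (m, d) = (47, 46) again — its k=1 value — and the period has length 4.

[47; 2, 18, 2, 94]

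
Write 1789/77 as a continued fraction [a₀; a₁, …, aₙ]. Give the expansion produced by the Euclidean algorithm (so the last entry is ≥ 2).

[23; 4, 3, 1, 1, 2]

1789 = 23·77 + 18
77 = 4·18 + 5
18 = 3·5 + 3
5 = 1·3 + 2
3 = 1·2 + 1
2 = 2·1 + 0  (stop)
So 1789/77 = [23; 4, 3, 1, 1, 2].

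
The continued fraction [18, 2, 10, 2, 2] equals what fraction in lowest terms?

Fold from the inside: start with 2/1.
  2 + 1/2 = 5/2
  10 + 2/5 = 52/5
  2 + 5/52 = 109/52
  18 + 52/109 = 2014/109

2014/109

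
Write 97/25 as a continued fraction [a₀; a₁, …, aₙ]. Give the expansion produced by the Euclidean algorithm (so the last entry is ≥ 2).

97 = 3*25 + 22
25 = 1*22 + 3
22 = 7*3 + 1
3 = 3*1 + 0  (stop)
So 97/25 = [3; 1, 7, 3].

[3; 1, 7, 3]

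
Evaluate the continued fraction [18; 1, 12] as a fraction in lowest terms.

Using pₖ = aₖpₖ₋₁ + pₖ₋₂ and qₖ = aₖqₖ₋₁ + qₖ₋₂:
  k=0: a=18, p=18, q=1
  k=1: a=1, p=19, q=1
  k=2: a=12, p=246, q=13

246/13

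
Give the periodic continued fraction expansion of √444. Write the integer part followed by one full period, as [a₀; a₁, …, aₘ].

a₀ = ⌊√444⌋ = 21.
With m₀=0, d₀=1 and mₖ₊₁ = dₖaₖ − mₖ, dₖ₊₁ = (n − mₖ₊₁²)/dₖ, aₖ₊₁ = ⌊(a₀+mₖ₊₁)/dₖ₊₁⌋:
  k=1: m=21, d=3, a=14
  k=2: m=21, d=1, a=42
d=1 and a=2a₀=42 at k=2, so the next step gives (m, d) = (21, 3) again — its k=1 value — and the period has length 2.

[21; 14, 42]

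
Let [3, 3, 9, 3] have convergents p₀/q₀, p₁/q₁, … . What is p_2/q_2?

Using pₖ = aₖpₖ₋₁ + pₖ₋₂, qₖ = aₖqₖ₋₁ + qₖ₋₂ (with p₋₁=1, p₋₂=0, q₋₁=0, q₋₂=1):
  k=0: a=3, p=3, q=1
  k=1: a=3, p=10, q=3
  k=2: a=9, p=93, q=28

93/28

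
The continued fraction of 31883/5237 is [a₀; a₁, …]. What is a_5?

31883 = 6·5237 + 461   →  a_0 = 6
5237 = 11·461 + 166   →  a_1 = 11
461 = 2·166 + 129   →  a_2 = 2
166 = 1·129 + 37   →  a_3 = 1
129 = 3·37 + 18   →  a_4 = 3
37 = 2·18 + 1   →  a_5 = 2

2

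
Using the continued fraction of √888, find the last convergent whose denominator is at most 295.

√888 = [29; 1, 3, 1, 58, …] (period length 4).
Convergents:
  p_0/q_0 = 29/1
  p_1/q_1 = 30/1
  p_2/q_2 = 119/4
  p_3/q_3 = 149/5
  p_4/q_4 = 8761/294
  p_5/q_5 = 8910/299
q_4 = 294 ≤ 295 < 299 = q_5, so the answer is 8761/294.

8761/294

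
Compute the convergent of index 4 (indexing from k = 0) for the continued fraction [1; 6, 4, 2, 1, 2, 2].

94/81

Using pₖ = aₖpₖ₋₁ + pₖ₋₂, qₖ = aₖqₖ₋₁ + qₖ₋₂ (with p₋₁=1, p₋₂=0, q₋₁=0, q₋₂=1):
  k=0: a=1, p=1, q=1
  k=1: a=6, p=7, q=6
  k=2: a=4, p=29, q=25
  k=3: a=2, p=65, q=56
  k=4: a=1, p=94, q=81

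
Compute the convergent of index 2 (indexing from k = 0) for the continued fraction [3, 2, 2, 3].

Using pₖ = aₖpₖ₋₁ + pₖ₋₂, qₖ = aₖqₖ₋₁ + qₖ₋₂ (with p₋₁=1, p₋₂=0, q₋₁=0, q₋₂=1):
  k=0: a=3, p=3, q=1
  k=1: a=2, p=7, q=2
  k=2: a=2, p=17, q=5

17/5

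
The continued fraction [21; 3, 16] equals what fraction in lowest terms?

Fold from the inside: start with 16/1.
  3 + 1/16 = 49/16
  21 + 16/49 = 1045/49

1045/49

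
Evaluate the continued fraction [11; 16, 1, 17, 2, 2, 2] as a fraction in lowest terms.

Using pₖ = aₖpₖ₋₁ + pₖ₋₂ and qₖ = aₖqₖ₋₁ + qₖ₋₂:
  k=0: a=11, p=11, q=1
  k=1: a=16, p=177, q=16
  k=2: a=1, p=188, q=17
  k=3: a=17, p=3373, q=305
  k=4: a=2, p=6934, q=627
  k=5: a=2, p=17241, q=1559
  k=6: a=2, p=41416, q=3745

41416/3745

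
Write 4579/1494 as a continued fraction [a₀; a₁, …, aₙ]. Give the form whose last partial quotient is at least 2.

[3; 15, 2, 2, 19]

4579 = 3·1494 + 97
1494 = 15·97 + 39
97 = 2·39 + 19
39 = 2·19 + 1
19 = 19·1 + 0  (stop)
So 4579/1494 = [3; 15, 2, 2, 19].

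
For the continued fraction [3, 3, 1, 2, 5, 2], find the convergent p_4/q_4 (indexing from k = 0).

Using pₖ = aₖpₖ₋₁ + pₖ₋₂, qₖ = aₖqₖ₋₁ + qₖ₋₂ (with p₋₁=1, p₋₂=0, q₋₁=0, q₋₂=1):
  k=0: a=3, p=3, q=1
  k=1: a=3, p=10, q=3
  k=2: a=1, p=13, q=4
  k=3: a=2, p=36, q=11
  k=4: a=5, p=193, q=59

193/59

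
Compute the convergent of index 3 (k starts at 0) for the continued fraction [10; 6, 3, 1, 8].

Using pₖ = aₖpₖ₋₁ + pₖ₋₂, qₖ = aₖqₖ₋₁ + qₖ₋₂ (with p₋₁=1, p₋₂=0, q₋₁=0, q₋₂=1):
  k=0: a=10, p=10, q=1
  k=1: a=6, p=61, q=6
  k=2: a=3, p=193, q=19
  k=3: a=1, p=254, q=25

254/25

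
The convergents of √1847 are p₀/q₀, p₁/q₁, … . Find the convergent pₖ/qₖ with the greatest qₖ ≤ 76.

√1847 = [42; 1, 41, 1, 84, …] (period length 4).
Convergents:
  p_0/q_0 = 42/1
  p_1/q_1 = 43/1
  p_2/q_2 = 1805/42
  p_3/q_3 = 1848/43
  p_4/q_4 = 157037/3654
q_3 = 43 ≤ 76 < 3654 = q_4, so the answer is 1848/43.

1848/43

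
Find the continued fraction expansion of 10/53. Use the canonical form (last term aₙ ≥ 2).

[0; 5, 3, 3]

10 = 0*53 + 10
53 = 5*10 + 3
10 = 3*3 + 1
3 = 3*1 + 0  (stop)
So 10/53 = [0; 5, 3, 3].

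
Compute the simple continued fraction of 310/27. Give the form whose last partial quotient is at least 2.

310 = 11·27 + 13
27 = 2·13 + 1
13 = 13·1 + 0  (stop)
So 310/27 = [11; 2, 13].

[11; 2, 13]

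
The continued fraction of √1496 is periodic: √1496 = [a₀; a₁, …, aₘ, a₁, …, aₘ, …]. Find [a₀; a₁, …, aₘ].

a₀ = ⌊√1496⌋ = 38.

[38; 1, 2, 9, 2, 1, 76]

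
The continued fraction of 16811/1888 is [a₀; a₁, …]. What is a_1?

16811 = 8·1888 + 1707   →  a_0 = 8
1888 = 1·1707 + 181   →  a_1 = 1

1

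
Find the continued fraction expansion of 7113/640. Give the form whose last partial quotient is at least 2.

[11; 8, 1, 3, 3, 2, 2]

7113 = 11·640 + 73
640 = 8·73 + 56
73 = 1·56 + 17
56 = 3·17 + 5
17 = 3·5 + 2
5 = 2·2 + 1
2 = 2·1 + 0  (stop)
So 7113/640 = [11; 8, 1, 3, 3, 2, 2].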